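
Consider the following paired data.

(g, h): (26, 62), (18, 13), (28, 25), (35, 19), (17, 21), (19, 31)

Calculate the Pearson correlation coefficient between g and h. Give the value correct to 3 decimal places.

0.132

n = 6, Σg = 143, Σh = 171, Σg² = 3659, Σh² = 6401, Σgh = 4157
nΣgh − ΣgΣh = 24942 − 24453 = 489
nΣg² − (Σg)² = 21954 − 20449 = 1505; nΣh² − (Σh)² = 38406 − 29241 = 9165
r = 489 / √(1505 × 9165) = 489 / 3713.9366 ≈ 0.132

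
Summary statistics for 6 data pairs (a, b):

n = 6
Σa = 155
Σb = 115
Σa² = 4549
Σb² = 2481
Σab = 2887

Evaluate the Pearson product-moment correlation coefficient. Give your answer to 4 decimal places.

-0.2159

r = (nΣab − ΣaΣb) / √[(nΣa² − (Σa)²)(nΣb² − (Σb)²)]
Numerator: 6×2887 − 155×115 = -503
Denominator: √[(27294 − 24025)(14886 − 13225)] = √[3269 × 1661] = 2330.1951
r = -503 / 2330.1951 ≈ -0.2159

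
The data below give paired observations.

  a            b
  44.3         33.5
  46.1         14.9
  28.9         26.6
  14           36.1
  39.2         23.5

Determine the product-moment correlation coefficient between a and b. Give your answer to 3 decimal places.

-0.620

n = 5, Σa = 172.5, Σb = 134.6, Σa² = 6655.55, Σb² = 3907.28, Σab = 4366.28
nΣab − ΣaΣb = 21831.4 − 23218.5 = -1387.1
nΣa² − (Σa)² = 33277.75 − 29756.25 = 3521.5; nΣb² − (Σb)² = 19536.4 − 18117.16 = 1419.24
r = -1387.1 / √(3521.5 × 1419.24) = -1387.1 / 2235.5880 ≈ -0.620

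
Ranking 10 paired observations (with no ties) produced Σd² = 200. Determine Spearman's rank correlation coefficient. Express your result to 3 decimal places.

-0.212

ρ = 1 − 6Σd² / [n(n²−1)] = 1 − 6×200 / (10×99)
  = 1 − 1200/990 = 1 − 1.2121 ≈ -0.212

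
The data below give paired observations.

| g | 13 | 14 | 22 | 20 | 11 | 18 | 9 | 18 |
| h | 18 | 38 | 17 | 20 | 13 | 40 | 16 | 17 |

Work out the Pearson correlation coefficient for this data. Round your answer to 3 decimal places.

0.168

n = 8, Σg = 125, Σh = 179, Σg² = 2099, Σh² = 4771, Σgh = 2853
nΣgh − ΣgΣh = 22824 − 22375 = 449
nΣg² − (Σg)² = 16792 − 15625 = 1167; nΣh² − (Σh)² = 38168 − 32041 = 6127
r = 449 / √(1167 × 6127) = 449 / 2673.9875 ≈ 0.168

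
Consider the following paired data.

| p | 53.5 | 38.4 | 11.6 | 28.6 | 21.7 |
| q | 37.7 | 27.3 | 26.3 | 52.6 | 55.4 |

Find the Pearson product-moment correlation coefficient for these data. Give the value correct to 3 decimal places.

n = 5, Σp = 153.8, Σq = 199.3, Σp² = 5760.22, Σq² = 8694.19, Σpq = 6076.89
nΣpq − ΣpΣq = 30384.45 − 30652.34 = -267.89
nΣp² − (Σp)² = 28801.1 − 23654.44 = 5146.66; nΣq² − (Σq)² = 43470.95 − 39720.49 = 3750.46
r = -267.89 / √(5146.66 × 3750.46) = -267.89 / 4393.4431 ≈ -0.061

-0.061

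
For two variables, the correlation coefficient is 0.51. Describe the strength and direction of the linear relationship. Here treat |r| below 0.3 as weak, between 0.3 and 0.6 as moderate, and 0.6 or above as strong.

moderate positive

r = 0.51 > 0 so the relationship is positive.
|r| = 0.51, which falls in the moderate range.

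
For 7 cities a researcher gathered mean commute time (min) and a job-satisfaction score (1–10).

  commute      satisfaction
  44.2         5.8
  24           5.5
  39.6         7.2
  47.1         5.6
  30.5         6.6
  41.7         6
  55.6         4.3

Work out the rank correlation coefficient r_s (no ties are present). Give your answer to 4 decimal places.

-0.4286

Rank commute: 5, 1, 3, 6, 2, 4, 7
Rank satisfaction: 4, 2, 7, 3, 6, 5, 1
d = rank(commute) − rank(satisfaction): 1, -1, -4, 3, -4, -1, 6; Σd² = 80
ρ = 1 − 6Σd² / [n(n²−1)] = 1 − 6×80 / (7×48) = 1 − 480/336 ≈ -0.4286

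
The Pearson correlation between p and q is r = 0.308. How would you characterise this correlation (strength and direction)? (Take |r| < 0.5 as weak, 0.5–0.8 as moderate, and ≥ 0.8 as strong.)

r = 0.308 > 0 so the relationship is positive.
|r| = 0.308, which falls in the weak range.

weak positive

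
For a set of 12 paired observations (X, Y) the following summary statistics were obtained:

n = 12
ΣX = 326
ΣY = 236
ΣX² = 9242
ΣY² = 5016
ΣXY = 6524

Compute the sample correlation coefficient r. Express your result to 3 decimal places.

0.296

r = (nΣXY − ΣXΣY) / √[(nΣX² − (ΣX)²)(nΣY² − (ΣY)²)]
Numerator: 12×6524 − 326×236 = 1352
Denominator: √[(110904 − 106276)(60192 − 55696)] = √[4628 × 4496] = 4561.5226
r = 1352 / 4561.5226 ≈ 0.296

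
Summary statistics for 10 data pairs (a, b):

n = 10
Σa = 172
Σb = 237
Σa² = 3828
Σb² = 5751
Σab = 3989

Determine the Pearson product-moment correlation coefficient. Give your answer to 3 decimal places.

-0.256

r = (nΣab − ΣaΣb) / √[(nΣa² − (Σa)²)(nΣb² − (Σb)²)]
Numerator: 10×3989 − 172×237 = -874
Denominator: √[(38280 − 29584)(57510 − 56169)] = √[8696 × 1341] = 3414.8698
r = -874 / 3414.8698 ≈ -0.256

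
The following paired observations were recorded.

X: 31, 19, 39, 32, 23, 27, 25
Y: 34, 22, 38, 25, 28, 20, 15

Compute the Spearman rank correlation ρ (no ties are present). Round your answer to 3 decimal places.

0.536

Rank X: 5, 1, 7, 6, 2, 4, 3
Rank Y: 6, 3, 7, 4, 5, 2, 1
d = rank(X) − rank(Y): -1, -2, 0, 2, -3, 2, 2; Σd² = 26
ρ = 1 − 6Σd² / [n(n²−1)] = 1 − 6×26 / (7×48) = 1 − 156/336 ≈ 0.536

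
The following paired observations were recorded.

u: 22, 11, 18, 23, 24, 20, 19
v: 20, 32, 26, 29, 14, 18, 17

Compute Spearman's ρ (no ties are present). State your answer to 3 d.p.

-0.500

Rank u: 5, 1, 2, 6, 7, 4, 3
Rank v: 4, 7, 5, 6, 1, 3, 2
d = rank(u) − rank(v): 1, -6, -3, 0, 6, 1, 1; Σd² = 84
ρ = 1 − 6Σd² / [n(n²−1)] = 1 − 6×84 / (7×48) = 1 − 504/336 ≈ -0.500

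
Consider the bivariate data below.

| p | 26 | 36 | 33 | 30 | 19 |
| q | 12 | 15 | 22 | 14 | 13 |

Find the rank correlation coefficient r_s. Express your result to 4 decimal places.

0.8000

Rank p: 2, 5, 4, 3, 1
Rank q: 1, 4, 5, 3, 2
d = rank(p) − rank(q): 1, 1, -1, 0, -1; Σd² = 4
ρ = 1 − 6Σd² / [n(n²−1)] = 1 − 6×4 / (5×24) = 1 − 24/120 ≈ 0.8000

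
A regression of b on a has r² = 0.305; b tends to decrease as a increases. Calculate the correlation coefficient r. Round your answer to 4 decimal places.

-0.5523

|r| = √0.305 = 0.5523
The association is negative, so r = −0.5523.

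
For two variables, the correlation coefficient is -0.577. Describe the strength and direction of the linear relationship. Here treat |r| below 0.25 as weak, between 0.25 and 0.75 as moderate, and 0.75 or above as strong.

moderate negative

r = -0.577 < 0 so the relationship is negative.
|r| = 0.577, which falls in the moderate range.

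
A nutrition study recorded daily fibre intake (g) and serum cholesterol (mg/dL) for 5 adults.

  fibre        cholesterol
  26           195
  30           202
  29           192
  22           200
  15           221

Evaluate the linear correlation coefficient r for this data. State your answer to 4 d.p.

-0.8342

n = 5, Σx = 122, Σy = 1010, Σx² = 3126, Σy² = 204534, Σxy = 24413
nΣxy − ΣxΣy = 122065 − 123220 = -1155
nΣx² − (Σx)² = 15630 − 14884 = 746; nΣy² − (Σy)² = 1022670 − 1020100 = 2570
r = -1155 / √(746 × 2570) = -1155 / 1384.6371 ≈ -0.8342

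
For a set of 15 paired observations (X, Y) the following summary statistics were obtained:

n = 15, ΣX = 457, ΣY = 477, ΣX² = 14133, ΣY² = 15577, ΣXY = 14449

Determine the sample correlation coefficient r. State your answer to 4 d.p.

r = (nΣXY − ΣXΣY) / √[(nΣX² − (ΣX)²)(nΣY² − (ΣY)²)]
Numerator: 15×14449 − 457×477 = -1254
Denominator: √[(211995 − 208849)(233655 − 227529)] = √[3146 × 6126] = 4390.0337
r = -1254 / 4390.0337 ≈ -0.2856

-0.2856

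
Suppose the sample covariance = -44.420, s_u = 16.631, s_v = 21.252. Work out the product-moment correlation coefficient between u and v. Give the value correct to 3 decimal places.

-0.126

r = Cov(u,v) / (s_u · s_v) = -44.420 / (16.631 × 21.252)
  = -44.420 / 353.4420 ≈ -0.126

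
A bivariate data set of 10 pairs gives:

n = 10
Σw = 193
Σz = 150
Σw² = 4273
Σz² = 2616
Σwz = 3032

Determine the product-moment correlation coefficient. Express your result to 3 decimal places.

r = (nΣwz − ΣwΣz) / √[(nΣw² − (Σw)²)(nΣz² − (Σz)²)]
Numerator: 10×3032 − 193×150 = 1370
Denominator: √[(42730 − 37249)(26160 − 22500)] = √[5481 × 3660] = 4478.8905
r = 1370 / 4478.8905 ≈ 0.306

0.306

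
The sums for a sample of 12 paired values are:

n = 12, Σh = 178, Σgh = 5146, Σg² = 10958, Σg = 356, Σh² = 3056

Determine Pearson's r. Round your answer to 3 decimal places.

r = (nΣgh − ΣgΣh) / √[(nΣg² − (Σg)²)(nΣh² − (Σh)²)]
Numerator: 12×5146 − 356×178 = -1616
Denominator: √[(131496 − 126736)(36672 − 31684)] = √[4760 × 4988] = 4872.6666
r = -1616 / 4872.6666 ≈ -0.332

-0.332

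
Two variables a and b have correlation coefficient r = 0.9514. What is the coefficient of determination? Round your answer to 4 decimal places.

0.9052

r² = (0.9514)² = 0.9052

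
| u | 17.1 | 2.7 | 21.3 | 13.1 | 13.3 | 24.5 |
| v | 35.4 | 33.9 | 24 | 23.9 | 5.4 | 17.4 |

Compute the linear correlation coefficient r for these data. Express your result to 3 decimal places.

-0.301

n = 6, Σu = 92, Σv = 140, Σu² = 1702.14, Σv² = 3881.5, Σuv = 2019.28
nΣuv − ΣuΣv = 12115.68 − 12880 = -764.32
nΣu² − (Σu)² = 10212.84 − 8464 = 1748.84; nΣv² − (Σv)² = 23289 − 19600 = 3689
r = -764.32 / √(1748.84 × 3689) = -764.32 / 2539.9746 ≈ -0.301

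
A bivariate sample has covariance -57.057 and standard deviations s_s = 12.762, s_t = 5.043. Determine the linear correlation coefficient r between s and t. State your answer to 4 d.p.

-0.8865

r = Cov(s,t) / (s_s · s_t) = -57.057 / (12.762 × 5.043)
  = -57.057 / 64.3588 ≈ -0.8865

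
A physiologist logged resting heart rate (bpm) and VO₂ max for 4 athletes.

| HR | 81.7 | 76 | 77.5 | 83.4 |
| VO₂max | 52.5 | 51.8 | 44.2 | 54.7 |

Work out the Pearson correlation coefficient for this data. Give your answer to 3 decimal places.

0.601

n = 4, Σx = 318.6, Σy = 203.2, Σx² = 25412.7, Σy² = 10385.22, Σxy = 16213.53
nΣxy − ΣxΣy = 64854.12 − 64739.52 = 114.6
nΣx² − (Σx)² = 101650.8 − 101505.96 = 144.84; nΣy² − (Σy)² = 41540.88 − 41290.24 = 250.64
r = 114.6 / √(144.84 × 250.64) = 114.6 / 190.5327 ≈ 0.601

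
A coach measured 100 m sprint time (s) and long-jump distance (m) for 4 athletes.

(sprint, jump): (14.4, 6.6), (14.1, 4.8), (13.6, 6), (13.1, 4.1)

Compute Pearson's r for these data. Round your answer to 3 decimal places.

n = 4, Σx = 55.2, Σy = 21.5, Σx² = 762.74, Σy² = 119.41, Σxy = 298.03
nΣxy − ΣxΣy = 1192.12 − 1186.8 = 5.32
nΣx² − (Σx)² = 3050.96 − 3047.04 = 3.92; nΣy² − (Σy)² = 477.64 − 462.25 = 15.39
r = 5.32 / √(3.92 × 15.39) = 5.32 / 7.7672 ≈ 0.685

0.685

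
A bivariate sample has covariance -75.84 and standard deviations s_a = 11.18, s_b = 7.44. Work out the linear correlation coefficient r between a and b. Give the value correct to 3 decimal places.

r = Cov(a,b) / (s_a · s_b) = -75.84 / (11.18 × 7.44)
  = -75.84 / 83.1792 ≈ -0.912

-0.912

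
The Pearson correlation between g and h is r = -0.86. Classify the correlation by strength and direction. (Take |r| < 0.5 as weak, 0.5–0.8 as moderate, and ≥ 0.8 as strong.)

strong negative

r = -0.86 < 0 so the relationship is negative.
|r| = 0.86, which falls in the strong range.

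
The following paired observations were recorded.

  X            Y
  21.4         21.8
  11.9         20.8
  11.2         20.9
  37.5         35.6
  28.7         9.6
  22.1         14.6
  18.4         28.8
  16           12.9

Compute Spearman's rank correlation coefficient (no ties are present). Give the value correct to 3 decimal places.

0.095

Rank X: 5, 2, 1, 8, 7, 6, 4, 3
Rank Y: 6, 4, 5, 8, 1, 3, 7, 2
d = rank(X) − rank(Y): -1, -2, -4, 0, 6, 3, -3, 1; Σd² = 76
ρ = 1 − 6Σd² / [n(n²−1)] = 1 − 6×76 / (8×63) = 1 − 456/504 ≈ 0.095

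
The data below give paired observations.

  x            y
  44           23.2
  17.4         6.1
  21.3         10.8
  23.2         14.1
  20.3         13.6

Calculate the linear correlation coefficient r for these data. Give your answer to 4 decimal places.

n = 5, Σx = 126.2, Σy = 67.8, Σx² = 3642.78, Σy² = 1075.86, Σxy = 1960.18
nΣxy − ΣxΣy = 9800.9 − 8556.36 = 1244.54
nΣx² − (Σx)² = 18213.9 − 15926.44 = 2287.46; nΣy² − (Σy)² = 5379.3 − 4596.84 = 782.46
r = 1244.54 / √(2287.46 × 782.46) = 1244.54 / 1337.8512 ≈ 0.9303

0.9303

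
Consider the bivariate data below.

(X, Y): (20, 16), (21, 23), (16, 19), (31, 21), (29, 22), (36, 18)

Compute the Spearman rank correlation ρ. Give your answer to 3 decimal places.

Rank X: 2, 3, 1, 5, 4, 6
Rank Y: 1, 6, 3, 4, 5, 2
d = rank(X) − rank(Y): 1, -3, -2, 1, -1, 4; Σd² = 32
ρ = 1 − 6Σd² / [n(n²−1)] = 1 − 6×32 / (6×35) = 1 − 192/210 ≈ 0.086

0.086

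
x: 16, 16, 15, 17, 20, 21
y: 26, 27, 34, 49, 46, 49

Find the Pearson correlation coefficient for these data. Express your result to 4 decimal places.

0.7419

n = 6, Σx = 105, Σy = 231, Σx² = 1867, Σy² = 9479, Σxy = 4140
nΣxy − ΣxΣy = 24840 − 24255 = 585
nΣx² − (Σx)² = 11202 − 11025 = 177; nΣy² − (Σy)² = 56874 − 53361 = 3513
r = 585 / √(177 × 3513) = 585 / 788.5436 ≈ 0.7419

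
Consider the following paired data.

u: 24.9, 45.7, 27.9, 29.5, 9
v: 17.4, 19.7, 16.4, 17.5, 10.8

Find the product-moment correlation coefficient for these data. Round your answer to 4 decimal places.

n = 5, Σu = 137, Σv = 81.8, Σu² = 4438.16, Σv² = 1382.7, Σuv = 2404.56
nΣuv − ΣuΣv = 12022.8 − 11206.6 = 816.2
nΣu² − (Σu)² = 22190.8 − 18769 = 3421.8; nΣv² − (Σv)² = 6913.5 − 6691.24 = 222.26
r = 816.2 / √(3421.8 × 222.26) = 816.2 / 872.0833 ≈ 0.9359

0.9359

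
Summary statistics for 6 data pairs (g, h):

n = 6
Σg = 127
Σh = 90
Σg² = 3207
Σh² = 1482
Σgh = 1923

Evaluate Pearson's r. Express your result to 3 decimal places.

r = (nΣgh − ΣgΣh) / √[(nΣg² − (Σg)²)(nΣh² − (Σh)²)]
Numerator: 6×1923 − 127×90 = 108
Denominator: √[(19242 − 16129)(8892 − 8100)] = √[3113 × 792] = 1570.1898
r = 108 / 1570.1898 ≈ 0.069

0.069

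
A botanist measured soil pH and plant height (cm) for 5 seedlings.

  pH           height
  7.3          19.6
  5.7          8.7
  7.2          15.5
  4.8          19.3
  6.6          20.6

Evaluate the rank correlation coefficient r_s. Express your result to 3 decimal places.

Rank pH: 5, 2, 4, 1, 3
Rank height: 4, 1, 2, 3, 5
d = rank(pH) − rank(height): 1, 1, 2, -2, -2; Σd² = 14
ρ = 1 − 6Σd² / [n(n²−1)] = 1 − 6×14 / (5×24) = 1 − 84/120 ≈ 0.300

0.300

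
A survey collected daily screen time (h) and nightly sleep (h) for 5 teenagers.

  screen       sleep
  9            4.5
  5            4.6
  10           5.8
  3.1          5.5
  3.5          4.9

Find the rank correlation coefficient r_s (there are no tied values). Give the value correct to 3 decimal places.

0.000

Rank screen: 4, 3, 5, 1, 2
Rank sleep: 1, 2, 5, 4, 3
d = rank(screen) − rank(sleep): 3, 1, 0, -3, -1; Σd² = 20
ρ = 1 − 6Σd² / [n(n²−1)] = 1 − 6×20 / (5×24) = 1 − 120/120 ≈ 0.000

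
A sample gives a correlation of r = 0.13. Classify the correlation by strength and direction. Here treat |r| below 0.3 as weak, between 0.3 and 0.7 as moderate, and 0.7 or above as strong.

r = 0.13 > 0 so the relationship is positive.
|r| = 0.13, which falls in the weak range.

weak positive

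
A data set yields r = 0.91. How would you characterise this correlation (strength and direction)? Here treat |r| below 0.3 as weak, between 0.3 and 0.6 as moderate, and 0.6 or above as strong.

r = 0.91 > 0 so the relationship is positive.
|r| = 0.91, which falls in the strong range.

strong positive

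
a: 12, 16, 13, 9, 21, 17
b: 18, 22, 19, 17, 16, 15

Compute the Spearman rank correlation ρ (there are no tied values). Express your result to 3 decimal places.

-0.371

Rank a: 2, 4, 3, 1, 6, 5
Rank b: 4, 6, 5, 3, 2, 1
d = rank(a) − rank(b): -2, -2, -2, -2, 4, 4; Σd² = 48
ρ = 1 − 6Σd² / [n(n²−1)] = 1 − 6×48 / (6×35) = 1 − 288/210 ≈ -0.371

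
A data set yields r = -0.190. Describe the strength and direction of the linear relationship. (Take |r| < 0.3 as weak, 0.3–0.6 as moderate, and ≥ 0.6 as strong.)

weak negative

r = -0.190 < 0 so the relationship is negative.
|r| = 0.190, which falls in the weak range.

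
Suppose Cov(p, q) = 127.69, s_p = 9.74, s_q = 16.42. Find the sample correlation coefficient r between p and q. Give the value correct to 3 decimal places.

0.798

r = Cov(p,q) / (s_p · s_q) = 127.69 / (9.74 × 16.42)
  = 127.69 / 159.9308 ≈ 0.798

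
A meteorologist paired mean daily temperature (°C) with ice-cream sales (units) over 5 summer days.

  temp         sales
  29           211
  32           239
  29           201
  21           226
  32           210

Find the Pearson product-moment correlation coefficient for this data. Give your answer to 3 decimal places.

-0.097

n = 5, Σx = 143, Σy = 1087, Σx² = 4171, Σy² = 237219, Σxy = 31062
nΣxy − ΣxΣy = 155310 − 155441 = -131
nΣx² − (Σx)² = 20855 − 20449 = 406; nΣy² − (Σy)² = 1186095 − 1181569 = 4526
r = -131 / √(406 × 4526) = -131 / 1355.5648 ≈ -0.097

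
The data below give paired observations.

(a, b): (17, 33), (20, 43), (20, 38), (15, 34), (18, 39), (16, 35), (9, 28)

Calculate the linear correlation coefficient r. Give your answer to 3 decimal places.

0.895

n = 7, Σa = 115, Σb = 250, Σa² = 1975, Σb² = 9068, Σab = 4205
nΣab − ΣaΣb = 29435 − 28750 = 685
nΣa² − (Σa)² = 13825 − 13225 = 600; nΣb² − (Σb)² = 63476 − 62500 = 976
r = 685 / √(600 × 976) = 685 / 765.2451 ≈ 0.895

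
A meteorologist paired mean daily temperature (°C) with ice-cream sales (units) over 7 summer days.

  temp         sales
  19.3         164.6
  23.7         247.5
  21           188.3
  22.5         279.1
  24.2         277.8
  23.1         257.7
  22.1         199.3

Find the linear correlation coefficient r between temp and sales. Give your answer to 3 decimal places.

n = 7, Σx = 155.9, Σy = 1614.3, Σx² = 3489.09, Σy² = 385005.73, Σxy = 36356.74
nΣxy − ΣxΣy = 254497.18 − 251669.37 = 2827.81
nΣx² − (Σx)² = 24423.63 − 24304.81 = 118.82; nΣy² − (Σy)² = 2695040.11 − 2605964.49 = 89075.62
r = 2827.81 / √(118.82 × 89075.62) = 2827.81 / 3253.3007 ≈ 0.869

0.869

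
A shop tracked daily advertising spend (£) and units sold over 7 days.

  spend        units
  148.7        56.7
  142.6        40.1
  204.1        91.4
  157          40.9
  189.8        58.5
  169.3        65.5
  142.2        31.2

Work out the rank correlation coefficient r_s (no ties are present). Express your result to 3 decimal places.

0.929

Rank spend: 3, 2, 7, 4, 6, 5, 1
Rank units: 4, 2, 7, 3, 5, 6, 1
d = rank(spend) − rank(units): -1, 0, 0, 1, 1, -1, 0; Σd² = 4
ρ = 1 − 6Σd² / [n(n²−1)] = 1 − 6×4 / (7×48) = 1 − 24/336 ≈ 0.929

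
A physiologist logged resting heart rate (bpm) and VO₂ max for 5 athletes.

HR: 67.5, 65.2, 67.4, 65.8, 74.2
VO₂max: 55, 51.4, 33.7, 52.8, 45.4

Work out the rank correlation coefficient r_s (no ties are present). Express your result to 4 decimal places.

Rank HR: 4, 1, 3, 2, 5
Rank VO₂max: 5, 3, 1, 4, 2
d = rank(HR) − rank(VO₂max): -1, -2, 2, -2, 3; Σd² = 22
ρ = 1 − 6Σd² / [n(n²−1)] = 1 − 6×22 / (5×24) = 1 − 132/120 ≈ -0.1000

-0.1000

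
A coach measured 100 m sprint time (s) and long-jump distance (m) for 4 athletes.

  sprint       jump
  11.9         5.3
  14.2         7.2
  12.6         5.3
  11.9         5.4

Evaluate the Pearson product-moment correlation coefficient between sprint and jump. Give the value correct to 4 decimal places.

n = 4, Σx = 50.6, Σy = 23.2, Σx² = 643.62, Σy² = 137.18, Σxy = 296.35
nΣxy − ΣxΣy = 1185.4 − 1173.92 = 11.48
nΣx² − (Σx)² = 2574.48 − 2560.36 = 14.12; nΣy² − (Σy)² = 548.72 − 538.24 = 10.48
r = 11.48 / √(14.12 × 10.48) = 11.48 / 12.1646 ≈ 0.9437

0.9437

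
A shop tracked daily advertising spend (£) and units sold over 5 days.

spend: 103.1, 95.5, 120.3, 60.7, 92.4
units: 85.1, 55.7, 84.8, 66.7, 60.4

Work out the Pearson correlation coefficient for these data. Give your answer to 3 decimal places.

n = 5, Σx = 472, Σy = 352.7, Σx² = 46444.2, Σy² = 25632.59, Σxy = 33924.25
nΣxy − ΣxΣy = 169621.25 − 166474.4 = 3146.85
nΣx² − (Σx)² = 232221 − 222784 = 9437; nΣy² − (Σy)² = 128162.95 − 124397.29 = 3765.66
r = 3146.85 / √(9437 × 3765.66) = 3146.85 / 5961.2527 ≈ 0.528

0.528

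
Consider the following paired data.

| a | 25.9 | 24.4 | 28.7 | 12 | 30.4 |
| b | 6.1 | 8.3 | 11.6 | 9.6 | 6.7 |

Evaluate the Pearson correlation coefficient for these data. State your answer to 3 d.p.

-0.228

n = 5, Σa = 121.4, Σb = 42.3, Σa² = 3158.02, Σb² = 377.71, Σab = 1012.31
nΣab − ΣaΣb = 5061.55 − 5135.22 = -73.67
nΣa² − (Σa)² = 15790.1 − 14737.96 = 1052.14; nΣb² − (Σb)² = 1888.55 − 1789.29 = 99.26
r = -73.67 / √(1052.14 × 99.26) = -73.67 / 323.1647 ≈ -0.228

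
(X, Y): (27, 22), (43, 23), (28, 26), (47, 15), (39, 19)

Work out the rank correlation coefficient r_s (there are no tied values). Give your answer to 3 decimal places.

Rank X: 1, 4, 2, 5, 3
Rank Y: 3, 4, 5, 1, 2
d = rank(X) − rank(Y): -2, 0, -3, 4, 1; Σd² = 30
ρ = 1 − 6Σd² / [n(n²−1)] = 1 − 6×30 / (5×24) = 1 − 180/120 ≈ -0.500

-0.500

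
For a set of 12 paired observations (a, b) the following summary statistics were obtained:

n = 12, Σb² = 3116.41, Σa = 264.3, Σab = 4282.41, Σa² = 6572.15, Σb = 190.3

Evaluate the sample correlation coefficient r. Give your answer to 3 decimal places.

r = (nΣab − ΣaΣb) / √[(nΣa² − (Σa)²)(nΣb² − (Σb)²)]
Numerator: 12×4282.41 − 264.3×190.3 = 1092.63
Denominator: √[(78865.8 − 69854.49)(37396.92 − 36214.09)] = √[9011.31 × 1182.83] = 3264.7891
r = 1092.63 / 3264.7891 ≈ 0.335

0.335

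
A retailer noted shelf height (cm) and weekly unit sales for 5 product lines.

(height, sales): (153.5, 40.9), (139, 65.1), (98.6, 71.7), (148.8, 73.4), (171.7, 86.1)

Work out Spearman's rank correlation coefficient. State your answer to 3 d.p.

0.300

Rank height: 4, 2, 1, 3, 5
Rank sales: 1, 2, 3, 4, 5
d = rank(height) − rank(sales): 3, 0, -2, -1, 0; Σd² = 14
ρ = 1 − 6Σd² / [n(n²−1)] = 1 − 6×14 / (5×24) = 1 − 84/120 ≈ 0.300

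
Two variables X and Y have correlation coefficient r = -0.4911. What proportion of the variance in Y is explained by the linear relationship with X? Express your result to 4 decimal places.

r² = (-0.4911)² = 0.2412

0.2412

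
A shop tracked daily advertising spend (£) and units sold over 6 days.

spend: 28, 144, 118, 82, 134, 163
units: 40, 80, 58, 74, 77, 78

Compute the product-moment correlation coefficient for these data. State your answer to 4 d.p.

n = 6, Σx = 669, Σy = 407, Σx² = 86693, Σy² = 28853, Σxy = 48584
nΣxy − ΣxΣy = 291504 − 272283 = 19221
nΣx² − (Σx)² = 520158 − 447561 = 72597; nΣy² − (Σy)² = 173118 − 165649 = 7469
r = 19221 / √(72597 × 7469) = 19221 / 23285.7680 ≈ 0.8254

0.8254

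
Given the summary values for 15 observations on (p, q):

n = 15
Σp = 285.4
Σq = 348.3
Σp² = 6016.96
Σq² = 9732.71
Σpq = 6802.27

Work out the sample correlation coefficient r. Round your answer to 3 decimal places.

0.178

r = (nΣpq − ΣpΣq) / √[(nΣp² − (Σp)²)(nΣq² − (Σq)²)]
Numerator: 15×6802.27 − 285.4×348.3 = 2629.23
Denominator: √[(90254.4 − 81453.16)(145990.65 − 121312.89)] = √[8801.24 × 24677.76] = 14737.5333
r = 2629.23 / 14737.5333 ≈ 0.178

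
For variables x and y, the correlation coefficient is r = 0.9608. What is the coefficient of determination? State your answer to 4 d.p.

0.9231

r² = (0.9608)² = 0.9231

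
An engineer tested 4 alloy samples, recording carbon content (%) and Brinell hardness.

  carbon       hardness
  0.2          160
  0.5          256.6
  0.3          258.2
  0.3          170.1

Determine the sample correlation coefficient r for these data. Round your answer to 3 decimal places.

0.703

n = 4, Σx = 1.3, Σy = 844.9, Σx² = 0.47, Σy² = 187044.81, Σxy = 288.79
nΣxy − ΣxΣy = 1155.16 − 1098.37 = 56.79
nΣx² − (Σx)² = 1.88 − 1.69 = 0.19; nΣy² − (Σy)² = 748179.24 − 713856.01 = 34323.23
r = 56.79 / √(0.19 × 34323.23) = 56.79 / 80.7553 ≈ 0.703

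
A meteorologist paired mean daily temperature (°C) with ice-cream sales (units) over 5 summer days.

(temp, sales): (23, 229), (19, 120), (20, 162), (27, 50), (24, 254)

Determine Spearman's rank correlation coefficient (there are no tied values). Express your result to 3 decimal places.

0.000

Rank temp: 3, 1, 2, 5, 4
Rank sales: 4, 2, 3, 1, 5
d = rank(temp) − rank(sales): -1, -1, -1, 4, -1; Σd² = 20
ρ = 1 − 6Σd² / [n(n²−1)] = 1 − 6×20 / (5×24) = 1 − 120/120 ≈ 0.000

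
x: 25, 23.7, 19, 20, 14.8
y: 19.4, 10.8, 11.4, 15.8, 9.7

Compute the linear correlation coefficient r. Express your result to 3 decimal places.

0.631

n = 5, Σx = 102.5, Σy = 67.1, Σx² = 2166.73, Σy² = 966.69, Σxy = 1417.12
nΣxy − ΣxΣy = 7085.6 − 6877.75 = 207.85
nΣx² − (Σx)² = 10833.65 − 10506.25 = 327.4; nΣy² − (Σy)² = 4833.45 − 4502.41 = 331.04
r = 207.85 / √(327.4 × 331.04) = 207.85 / 329.2150 ≈ 0.631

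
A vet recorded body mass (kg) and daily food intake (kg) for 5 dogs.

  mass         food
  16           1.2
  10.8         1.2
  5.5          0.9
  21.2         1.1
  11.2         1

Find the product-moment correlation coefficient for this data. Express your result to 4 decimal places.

n = 5, Σx = 64.7, Σy = 5.4, Σx² = 977.77, Σy² = 5.9, Σxy = 71.63
nΣxy − ΣxΣy = 358.15 − 349.38 = 8.77
nΣx² − (Σx)² = 4888.85 − 4186.09 = 702.76; nΣy² − (Σy)² = 29.5 − 29.16 = 0.34
r = 8.77 / √(702.76 × 0.34) = 8.77 / 15.4576 ≈ 0.5674

0.5674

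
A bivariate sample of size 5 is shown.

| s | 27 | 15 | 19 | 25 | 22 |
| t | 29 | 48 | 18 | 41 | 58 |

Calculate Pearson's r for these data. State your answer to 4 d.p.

n = 5, Σs = 108, Σt = 194, Σs² = 2424, Σt² = 8514, Σst = 4146
nΣst − ΣsΣt = 20730 − 20952 = -222
nΣs² − (Σs)² = 12120 − 11664 = 456; nΣt² − (Σt)² = 42570 − 37636 = 4934
r = -222 / √(456 × 4934) = -222 / 1499.9680 ≈ -0.1480

-0.1480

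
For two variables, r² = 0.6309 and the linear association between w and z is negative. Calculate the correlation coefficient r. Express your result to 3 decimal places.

-0.794

|r| = √0.6309 = 0.794
The association is negative, so r = −0.794.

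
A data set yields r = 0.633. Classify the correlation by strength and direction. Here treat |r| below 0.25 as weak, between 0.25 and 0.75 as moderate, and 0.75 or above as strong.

r = 0.633 > 0 so the relationship is positive.
|r| = 0.633, which falls in the moderate range.

moderate positive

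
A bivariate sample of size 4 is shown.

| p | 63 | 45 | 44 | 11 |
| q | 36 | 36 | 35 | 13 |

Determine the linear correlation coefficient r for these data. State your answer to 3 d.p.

0.923

n = 4, Σp = 163, Σq = 120, Σp² = 8051, Σq² = 3986, Σpq = 5571
nΣpq − ΣpΣq = 22284 − 19560 = 2724
nΣp² − (Σp)² = 32204 − 26569 = 5635; nΣq² − (Σq)² = 15944 − 14400 = 1544
r = 2724 / √(5635 × 1544) = 2724 / 2949.6508 ≈ 0.923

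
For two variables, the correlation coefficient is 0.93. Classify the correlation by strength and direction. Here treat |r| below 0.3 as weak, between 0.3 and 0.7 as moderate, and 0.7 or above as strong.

r = 0.93 > 0 so the relationship is positive.
|r| = 0.93, which falls in the strong range.

strong positive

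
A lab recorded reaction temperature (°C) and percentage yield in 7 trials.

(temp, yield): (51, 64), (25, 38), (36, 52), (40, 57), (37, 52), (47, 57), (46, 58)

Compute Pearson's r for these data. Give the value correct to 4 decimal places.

n = 7, Σx = 282, Σy = 378, Σx² = 11816, Σy² = 20810, Σxy = 15637
nΣxy − ΣxΣy = 109459 − 106596 = 2863
nΣx² − (Σx)² = 82712 − 79524 = 3188; nΣy² − (Σy)² = 145670 − 142884 = 2786
r = 2863 / √(3188 × 2786) = 2863 / 2980.2295 ≈ 0.9607

0.9607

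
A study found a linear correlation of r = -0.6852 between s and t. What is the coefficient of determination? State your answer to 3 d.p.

r² = (-0.6852)² = 0.469

0.469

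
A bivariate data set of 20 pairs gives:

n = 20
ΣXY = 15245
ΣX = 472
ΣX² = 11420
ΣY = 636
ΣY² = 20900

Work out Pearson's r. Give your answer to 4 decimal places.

r = (nΣXY − ΣXΣY) / √[(nΣX² − (ΣX)²)(nΣY² − (ΣY)²)]
Numerator: 20×15245 − 472×636 = 4708
Denominator: √[(228400 − 222784)(418000 − 404496)] = √[5616 × 13504] = 8708.5282
r = 4708 / 8708.5282 ≈ 0.5406

0.5406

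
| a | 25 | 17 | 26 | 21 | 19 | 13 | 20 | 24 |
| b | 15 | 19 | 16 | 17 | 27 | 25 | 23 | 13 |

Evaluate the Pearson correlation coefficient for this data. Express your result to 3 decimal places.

-0.747

n = 8, Σa = 165, Σb = 155, Σa² = 3537, Σb² = 3183, Σab = 3081
nΣab − ΣaΣb = 24648 − 25575 = -927
nΣa² − (Σa)² = 28296 − 27225 = 1071; nΣb² − (Σb)² = 25464 − 24025 = 1439
r = -927 / √(1071 × 1439) = -927 / 1241.4383 ≈ -0.747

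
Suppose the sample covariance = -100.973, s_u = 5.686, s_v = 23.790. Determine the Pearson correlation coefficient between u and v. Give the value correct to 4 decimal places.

-0.7465

r = Cov(u,v) / (s_u · s_v) = -100.973 / (5.686 × 23.790)
  = -100.973 / 135.2699 ≈ -0.7465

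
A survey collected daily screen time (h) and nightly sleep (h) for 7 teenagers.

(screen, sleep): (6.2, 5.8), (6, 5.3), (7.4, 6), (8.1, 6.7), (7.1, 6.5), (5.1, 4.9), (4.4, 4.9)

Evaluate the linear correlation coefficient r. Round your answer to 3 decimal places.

n = 7, Σx = 44.3, Σy = 40.1, Σx² = 290.59, Σy² = 232.89, Σxy = 259.13
nΣxy − ΣxΣy = 1813.91 − 1776.43 = 37.48
nΣx² − (Σx)² = 2034.13 − 1962.49 = 71.64; nΣy² − (Σy)² = 1630.23 − 1608.01 = 22.22
r = 37.48 / √(71.64 × 22.22) = 37.48 / 39.8979 ≈ 0.939

0.939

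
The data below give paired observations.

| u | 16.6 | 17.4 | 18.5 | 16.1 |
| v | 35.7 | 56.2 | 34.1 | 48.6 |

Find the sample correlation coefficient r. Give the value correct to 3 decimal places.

-0.318

n = 4, Σu = 68.6, Σv = 174.6, Σu² = 1179.78, Σv² = 7957.7, Σuv = 2983.81
nΣuv − ΣuΣv = 11935.24 − 11977.56 = -42.32
nΣu² − (Σu)² = 4719.12 − 4705.96 = 13.16; nΣv² − (Σv)² = 31830.8 − 30485.16 = 1345.64
r = -42.32 / √(13.16 × 1345.64) = -42.32 / 133.0737 ≈ -0.318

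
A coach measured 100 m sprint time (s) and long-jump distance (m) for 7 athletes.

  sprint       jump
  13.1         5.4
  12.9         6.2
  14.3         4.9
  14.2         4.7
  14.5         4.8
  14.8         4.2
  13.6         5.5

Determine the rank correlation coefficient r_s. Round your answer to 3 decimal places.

Rank sprint: 2, 1, 5, 4, 6, 7, 3
Rank jump: 5, 7, 4, 2, 3, 1, 6
d = rank(sprint) − rank(jump): -3, -6, 1, 2, 3, 6, -3; Σd² = 104
ρ = 1 − 6Σd² / [n(n²−1)] = 1 − 6×104 / (7×48) = 1 − 624/336 ≈ -0.857

-0.857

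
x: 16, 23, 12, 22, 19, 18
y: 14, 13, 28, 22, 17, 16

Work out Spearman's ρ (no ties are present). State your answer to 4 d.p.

-0.4286

Rank x: 2, 6, 1, 5, 4, 3
Rank y: 2, 1, 6, 5, 4, 3
d = rank(x) − rank(y): 0, 5, -5, 0, 0, 0; Σd² = 50
ρ = 1 − 6Σd² / [n(n²−1)] = 1 − 6×50 / (6×35) = 1 − 300/210 ≈ -0.4286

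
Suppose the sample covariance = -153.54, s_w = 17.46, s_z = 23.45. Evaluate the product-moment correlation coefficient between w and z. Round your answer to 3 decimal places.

r = Cov(w,z) / (s_w · s_z) = -153.54 / (17.46 × 23.45)
  = -153.54 / 409.4370 ≈ -0.375

-0.375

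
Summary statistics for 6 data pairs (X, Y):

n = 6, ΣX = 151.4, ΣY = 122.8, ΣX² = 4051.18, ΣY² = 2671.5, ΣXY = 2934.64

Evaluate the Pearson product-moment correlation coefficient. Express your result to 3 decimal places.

-0.858

r = (nΣXY − ΣXΣY) / √[(nΣX² − (ΣX)²)(nΣY² − (ΣY)²)]
Numerator: 6×2934.64 − 151.4×122.8 = -984.08
Denominator: √[(24307.08 − 22921.96)(16029 − 15079.84)] = √[1385.12 × 949.16] = 1146.6039
r = -984.08 / 1146.6039 ≈ -0.858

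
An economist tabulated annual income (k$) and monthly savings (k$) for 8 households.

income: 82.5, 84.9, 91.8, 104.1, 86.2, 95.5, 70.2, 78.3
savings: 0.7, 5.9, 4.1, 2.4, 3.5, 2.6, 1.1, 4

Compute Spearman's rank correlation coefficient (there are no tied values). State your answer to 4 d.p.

Rank income: 3, 4, 6, 8, 5, 7, 1, 2
Rank savings: 1, 8, 7, 3, 5, 4, 2, 6
d = rank(income) − rank(savings): 2, -4, -1, 5, 0, 3, -1, -4; Σd² = 72
ρ = 1 − 6Σd² / [n(n²−1)] = 1 − 6×72 / (8×63) = 1 − 432/504 ≈ 0.1429

0.1429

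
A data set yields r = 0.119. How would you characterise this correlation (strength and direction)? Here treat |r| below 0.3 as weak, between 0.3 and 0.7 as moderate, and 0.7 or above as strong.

r = 0.119 > 0 so the relationship is positive.
|r| = 0.119, which falls in the weak range.

weak positive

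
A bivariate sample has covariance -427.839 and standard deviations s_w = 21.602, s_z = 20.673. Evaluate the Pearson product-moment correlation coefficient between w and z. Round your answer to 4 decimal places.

r = Cov(w,z) / (s_w · s_z) = -427.839 / (21.602 × 20.673)
  = -427.839 / 446.5781 ≈ -0.9580

-0.9580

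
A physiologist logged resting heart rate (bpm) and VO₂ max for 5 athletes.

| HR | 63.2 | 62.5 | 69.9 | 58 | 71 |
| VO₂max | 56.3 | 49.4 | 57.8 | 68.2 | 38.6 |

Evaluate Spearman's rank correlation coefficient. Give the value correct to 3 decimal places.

Rank HR: 3, 2, 4, 1, 5
Rank VO₂max: 3, 2, 4, 5, 1
d = rank(HR) − rank(VO₂max): 0, 0, 0, -4, 4; Σd² = 32
ρ = 1 − 6Σd² / [n(n²−1)] = 1 − 6×32 / (5×24) = 1 − 192/120 ≈ -0.600

-0.600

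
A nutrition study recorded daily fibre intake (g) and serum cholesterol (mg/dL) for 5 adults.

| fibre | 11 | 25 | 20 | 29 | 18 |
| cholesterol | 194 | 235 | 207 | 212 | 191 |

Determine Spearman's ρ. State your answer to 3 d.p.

Rank fibre: 1, 4, 3, 5, 2
Rank cholesterol: 2, 5, 3, 4, 1
d = rank(fibre) − rank(cholesterol): -1, -1, 0, 1, 1; Σd² = 4
ρ = 1 − 6Σd² / [n(n²−1)] = 1 − 6×4 / (5×24) = 1 − 24/120 ≈ 0.800

0.800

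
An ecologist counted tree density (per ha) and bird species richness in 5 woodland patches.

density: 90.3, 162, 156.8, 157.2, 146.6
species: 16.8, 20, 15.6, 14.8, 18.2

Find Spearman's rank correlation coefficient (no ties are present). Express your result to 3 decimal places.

0.100

Rank density: 1, 5, 3, 4, 2
Rank species: 3, 5, 2, 1, 4
d = rank(density) − rank(species): -2, 0, 1, 3, -2; Σd² = 18
ρ = 1 − 6Σd² / [n(n²−1)] = 1 − 6×18 / (5×24) = 1 − 108/120 ≈ 0.100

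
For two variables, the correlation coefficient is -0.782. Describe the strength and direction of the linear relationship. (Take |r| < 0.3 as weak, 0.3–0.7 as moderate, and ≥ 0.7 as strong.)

strong negative

r = -0.782 < 0 so the relationship is negative.
|r| = 0.782, which falls in the strong range.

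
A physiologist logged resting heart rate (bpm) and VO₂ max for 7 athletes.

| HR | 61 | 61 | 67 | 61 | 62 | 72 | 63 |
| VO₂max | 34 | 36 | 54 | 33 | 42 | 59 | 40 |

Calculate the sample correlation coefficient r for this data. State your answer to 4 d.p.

0.9586

n = 7, Σx = 447, Σy = 298, Σx² = 28649, Σy² = 13302, Σxy = 19273
nΣxy − ΣxΣy = 134911 − 133206 = 1705
nΣx² − (Σx)² = 200543 − 199809 = 734; nΣy² − (Σy)² = 93114 − 88804 = 4310
r = 1705 / √(734 × 4310) = 1705 / 1778.6343 ≈ 0.9586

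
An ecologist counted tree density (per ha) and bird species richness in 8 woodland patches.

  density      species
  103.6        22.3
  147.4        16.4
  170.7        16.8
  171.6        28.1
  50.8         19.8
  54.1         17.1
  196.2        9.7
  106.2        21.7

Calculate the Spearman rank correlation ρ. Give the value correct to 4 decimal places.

-0.2857

Rank density: 3, 5, 6, 7, 1, 2, 8, 4
Rank species: 7, 2, 3, 8, 5, 4, 1, 6
d = rank(density) − rank(species): -4, 3, 3, -1, -4, -2, 7, -2; Σd² = 108
ρ = 1 − 6Σd² / [n(n²−1)] = 1 − 6×108 / (8×63) = 1 − 648/504 ≈ -0.2857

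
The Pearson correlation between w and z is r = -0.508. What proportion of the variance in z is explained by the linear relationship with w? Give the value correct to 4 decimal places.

0.2581

r² = (-0.508)² = 0.2581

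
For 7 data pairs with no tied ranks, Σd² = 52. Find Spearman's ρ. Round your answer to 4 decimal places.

0.0714

ρ = 1 − 6Σd² / [n(n²−1)] = 1 − 6×52 / (7×48)
  = 1 − 312/336 = 1 − 0.92857 ≈ 0.0714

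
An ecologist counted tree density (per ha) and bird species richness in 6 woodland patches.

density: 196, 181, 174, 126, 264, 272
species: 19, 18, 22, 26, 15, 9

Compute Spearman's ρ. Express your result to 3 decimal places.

Rank density: 4, 3, 2, 1, 5, 6
Rank species: 4, 3, 5, 6, 2, 1
d = rank(density) − rank(species): 0, 0, -3, -5, 3, 5; Σd² = 68
ρ = 1 − 6Σd² / [n(n²−1)] = 1 − 6×68 / (6×35) = 1 − 408/210 ≈ -0.943

-0.943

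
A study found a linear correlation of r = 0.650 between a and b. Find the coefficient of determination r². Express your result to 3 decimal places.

r² = (0.650)² = 0.423

0.423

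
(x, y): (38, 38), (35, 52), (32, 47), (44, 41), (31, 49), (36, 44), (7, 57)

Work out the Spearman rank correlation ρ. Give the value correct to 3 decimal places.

-0.857

Rank x: 6, 4, 3, 7, 2, 5, 1
Rank y: 1, 6, 4, 2, 5, 3, 7
d = rank(x) − rank(y): 5, -2, -1, 5, -3, 2, -6; Σd² = 104
ρ = 1 − 6Σd² / [n(n²−1)] = 1 − 6×104 / (7×48) = 1 − 624/336 ≈ -0.857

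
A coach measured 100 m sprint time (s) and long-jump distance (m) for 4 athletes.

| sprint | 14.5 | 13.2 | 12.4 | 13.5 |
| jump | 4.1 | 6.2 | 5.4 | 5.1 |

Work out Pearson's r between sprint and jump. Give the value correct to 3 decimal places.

n = 4, Σx = 53.6, Σy = 20.8, Σx² = 720.5, Σy² = 110.42, Σxy = 277.1
nΣxy − ΣxΣy = 1108.4 − 1114.88 = -6.48
nΣx² − (Σx)² = 2882 − 2872.96 = 9.04; nΣy² − (Σy)² = 441.68 − 432.64 = 9.04
r = -6.48 / √(9.04 × 9.04) = -6.48 / 9.0400 ≈ -0.717

-0.717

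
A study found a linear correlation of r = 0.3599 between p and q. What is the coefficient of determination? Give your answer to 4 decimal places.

0.1295

r² = (0.3599)² = 0.1295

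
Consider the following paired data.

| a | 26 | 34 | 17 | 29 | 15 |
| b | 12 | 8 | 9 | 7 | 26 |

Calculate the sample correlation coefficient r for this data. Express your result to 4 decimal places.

n = 5, Σa = 121, Σb = 62, Σa² = 3187, Σb² = 1014, Σab = 1330
nΣab − ΣaΣb = 6650 − 7502 = -852
nΣa² − (Σa)² = 15935 − 14641 = 1294; nΣb² − (Σb)² = 5070 − 3844 = 1226
r = -852 / √(1294 × 1226) = -852 / 1259.5412 ≈ -0.6764

-0.6764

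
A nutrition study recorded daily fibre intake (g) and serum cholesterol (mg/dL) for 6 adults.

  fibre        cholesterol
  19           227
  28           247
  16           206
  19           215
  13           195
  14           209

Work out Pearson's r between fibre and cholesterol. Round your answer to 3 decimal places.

0.954

n = 6, Σx = 109, Σy = 1299, Σx² = 2127, Σy² = 282905, Σxy = 24071
nΣxy − ΣxΣy = 144426 − 141591 = 2835
nΣx² − (Σx)² = 12762 − 11881 = 881; nΣy² − (Σy)² = 1697430 − 1687401 = 10029
r = 2835 / √(881 × 10029) = 2835 / 2972.4651 ≈ 0.954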